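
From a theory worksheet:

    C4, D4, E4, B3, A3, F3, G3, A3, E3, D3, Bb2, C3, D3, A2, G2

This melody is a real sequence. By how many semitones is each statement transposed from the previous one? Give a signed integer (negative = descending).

Unit = 5 notes; the statements start on C4, F3, Bb2, moving down a 5th each time.
Counting half-steps from C4 to F3: -7.

-7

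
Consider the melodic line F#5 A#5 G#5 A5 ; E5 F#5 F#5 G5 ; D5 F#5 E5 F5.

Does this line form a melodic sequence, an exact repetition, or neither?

neither

Note 2 of cell 2 is F#5; if this were a sequence it would be G#5. No unit length gives a consistent transposition pattern.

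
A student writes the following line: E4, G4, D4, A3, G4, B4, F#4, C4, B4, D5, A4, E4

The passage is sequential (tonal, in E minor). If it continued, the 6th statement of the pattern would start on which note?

A5

Unit = 4 notes; the statements start on E4, G4, B4, moving up a 3rd each time.
Continuing: D5 → F#5 → A5. Statement 6 starts on A5.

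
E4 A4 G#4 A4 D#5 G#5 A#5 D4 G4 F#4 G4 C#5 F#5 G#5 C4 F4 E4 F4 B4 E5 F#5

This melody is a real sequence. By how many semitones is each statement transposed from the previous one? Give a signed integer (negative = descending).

-2

With a 7-note motive the entries are E4, D4, C4, each down a 2nd from the previous.
Counting half-steps from E4 to D4: -2.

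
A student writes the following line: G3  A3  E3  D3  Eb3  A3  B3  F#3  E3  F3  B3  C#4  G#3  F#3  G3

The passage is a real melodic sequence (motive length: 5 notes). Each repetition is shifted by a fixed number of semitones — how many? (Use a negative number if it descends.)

With a 5-note motive the entries are G3, A3, B3, each up a 2nd from the previous.
G3 to A3 spans +2 semitones.

2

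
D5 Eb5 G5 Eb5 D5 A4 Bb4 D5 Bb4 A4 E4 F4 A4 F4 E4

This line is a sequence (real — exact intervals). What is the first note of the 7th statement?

Unit = 5 notes; the statements start on D5, A4, E4, moving down a 4th each time.
Extending the heads down a 4th: B3 → F#3 → C#3 → G#2.

G#2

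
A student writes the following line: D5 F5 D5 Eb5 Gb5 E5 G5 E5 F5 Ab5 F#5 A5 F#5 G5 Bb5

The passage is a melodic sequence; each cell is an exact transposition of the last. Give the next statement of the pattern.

Taking 5-note groups, the heads are D5, E5, F#5: the pattern moves up a 2nd.
From G#5 the exact shape gives G#5 B5 G#5 A5 C6.

G#5 B5 G#5 A5 C6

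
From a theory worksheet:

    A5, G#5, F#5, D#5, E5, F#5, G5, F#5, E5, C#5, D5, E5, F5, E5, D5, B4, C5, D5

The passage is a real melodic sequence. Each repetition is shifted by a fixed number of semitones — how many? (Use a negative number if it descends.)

-2

Taking 6-note groups, the heads are A5, G5, F5: the pattern moves down a 2nd.
A5→G5 is 79 − 81 = -2 semitones.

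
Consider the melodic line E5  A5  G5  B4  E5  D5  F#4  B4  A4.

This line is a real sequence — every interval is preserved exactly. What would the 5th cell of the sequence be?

G#3 C#4 B3

Taking 3-note groups, the heads are E5, B4, F#4: the pattern moves down a 4th.
Extending down a 4th: C#4 → G#3.
So cell 5 is G#3 C#4 B3.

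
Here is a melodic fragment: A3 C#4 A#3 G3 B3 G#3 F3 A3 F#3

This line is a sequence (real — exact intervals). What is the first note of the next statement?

The 3-note cells begin on A3, G3, F3 — each down a 2nd from the last.
One more step down a 2nd gives Eb3.

Eb3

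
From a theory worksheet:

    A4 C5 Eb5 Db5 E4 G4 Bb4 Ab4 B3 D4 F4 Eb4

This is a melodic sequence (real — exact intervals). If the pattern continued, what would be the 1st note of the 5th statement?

C#3

The unit is 4 notes. Position-1 pitches of the 3 shown cells: A4, E4, B3.
Carrying that down a 4th forward: F#3 → C#3.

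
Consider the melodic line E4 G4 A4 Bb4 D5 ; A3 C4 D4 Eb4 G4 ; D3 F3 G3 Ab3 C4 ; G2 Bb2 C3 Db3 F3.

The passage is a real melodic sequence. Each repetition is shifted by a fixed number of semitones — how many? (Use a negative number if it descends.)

The 5-note cells begin on E4, A3, D3, G2 — each down a 5th from the last.
Counting half-steps from E4 to A3: -7.

-7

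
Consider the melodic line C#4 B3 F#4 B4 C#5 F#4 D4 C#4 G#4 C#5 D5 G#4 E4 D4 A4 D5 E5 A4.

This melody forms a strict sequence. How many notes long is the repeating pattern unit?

There are 18 notes; a 6-note unit gives 3 cells:
C#4 B3 F#4 B4 C#5 F#4 | D4 C#4 G#4 C#5 D5 G#4 | E4 D4 A4 D5 E5 A4
That's a consistent up a 2nd shift per cell, and no other grouping gives one.

6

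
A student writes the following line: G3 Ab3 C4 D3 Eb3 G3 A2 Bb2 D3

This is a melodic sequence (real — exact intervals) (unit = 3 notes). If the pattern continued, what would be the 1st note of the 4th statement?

E2

The unit is 3 notes. Position-1 pitches of the 3 shown cells: G3, D3, A2.
From A2, down a 4th gives E2.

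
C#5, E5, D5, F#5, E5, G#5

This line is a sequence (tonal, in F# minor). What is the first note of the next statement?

F#5

Unit = 2 notes; the statements start on C#5, D5, E5, moving up a 2nd each time.
One more step up a 2nd gives F#5.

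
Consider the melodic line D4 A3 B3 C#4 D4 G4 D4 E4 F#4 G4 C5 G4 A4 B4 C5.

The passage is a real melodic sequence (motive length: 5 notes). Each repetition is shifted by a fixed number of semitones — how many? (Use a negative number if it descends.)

The 5-note cells begin on D4, G4, C5 — each up a 4th from the last.
D4 to G4 spans +5 semitones.

5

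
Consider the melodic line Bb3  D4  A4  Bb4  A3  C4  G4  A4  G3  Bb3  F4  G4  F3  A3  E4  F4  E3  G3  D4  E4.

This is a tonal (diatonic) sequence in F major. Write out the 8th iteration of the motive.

The 4-note cells begin on Bb3, A3, G3, F3, E3 — each down a 2nd from the last.
Continuing the starts: D3 → C3 → Bb2.
Statement 8 starts on Bb2 and keeps the same diatonic contour: Bb2 D3 A3 Bb3.

Bb2 D3 A3 Bb3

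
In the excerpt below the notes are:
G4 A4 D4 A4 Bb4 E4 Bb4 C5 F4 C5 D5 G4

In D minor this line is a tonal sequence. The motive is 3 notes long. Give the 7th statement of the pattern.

F5 G5 C5

Taking 3-note groups, the heads are G4, A4, Bb4, C5: the pattern moves up a 2nd.
Carrying on: D5 → E5 → F5.
Statement 7 starts on F5 and keeps the same diatonic contour: F5 G5 C5.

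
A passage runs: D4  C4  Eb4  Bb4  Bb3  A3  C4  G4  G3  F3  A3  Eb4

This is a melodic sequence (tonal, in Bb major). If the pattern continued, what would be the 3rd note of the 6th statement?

With 4-note cells, note 3 of each statement runs Eb4, C4, A3.
Each moves down a 3rd. Continuing: F3 → D3 → Bb2.

Bb2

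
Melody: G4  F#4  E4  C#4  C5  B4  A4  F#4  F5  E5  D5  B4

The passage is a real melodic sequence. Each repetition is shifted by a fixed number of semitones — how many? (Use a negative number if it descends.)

5

The 4-note cells begin on G4, C5, F5 — each up a 4th from the last.
G4→C5 is 72 − 67 = 5 semitones.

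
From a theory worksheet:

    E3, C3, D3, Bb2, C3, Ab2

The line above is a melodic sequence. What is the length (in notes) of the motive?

6 notes total. Splitting into 3 groups of 2:
E3 C3 | D3 Bb2 | C3 Ab2
Every group is a transposition down a 2nd of the one before; no shorter unit works.

2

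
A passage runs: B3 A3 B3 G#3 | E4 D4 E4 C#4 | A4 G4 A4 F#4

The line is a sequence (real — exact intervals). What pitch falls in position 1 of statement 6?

Grouping in 4s, the 1st note of each cell is B3, E4, A4.
Each moves up a 4th. Continuing: D5 → G5 → C6.

C6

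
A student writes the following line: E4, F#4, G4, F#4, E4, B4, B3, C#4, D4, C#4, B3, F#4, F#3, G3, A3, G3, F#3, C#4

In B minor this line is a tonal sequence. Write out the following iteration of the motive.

Taking 6-note groups, the heads are E4, B3, F#3: the pattern moves down a 4th.
From C#3 the diatonic shape gives C#3 D3 E3 D3 C#3 G3.

C#3 D3 E3 D3 C#3 G3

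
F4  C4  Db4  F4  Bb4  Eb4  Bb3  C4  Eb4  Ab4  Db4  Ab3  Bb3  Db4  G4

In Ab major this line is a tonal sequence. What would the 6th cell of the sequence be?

With a 5-note motive the entries are F4, Eb4, Db4, each down a 2nd from the previous.
Carrying on: C4 → Bb3 → Ab3.
From Ab3 the diatonic shape gives Ab3 Eb3 F3 Ab3 Db4.

Ab3 Eb3 F3 Ab3 Db4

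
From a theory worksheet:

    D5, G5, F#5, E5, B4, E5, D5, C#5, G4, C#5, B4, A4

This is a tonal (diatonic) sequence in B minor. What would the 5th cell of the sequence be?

C#4 F#4 E4 D4

Taking 4-note groups, the heads are D5, B4, G4: the pattern moves down a 3rd.
Continuing the starts: E4 → C#4.
So cell 5 is C#4 F#4 E4 D4.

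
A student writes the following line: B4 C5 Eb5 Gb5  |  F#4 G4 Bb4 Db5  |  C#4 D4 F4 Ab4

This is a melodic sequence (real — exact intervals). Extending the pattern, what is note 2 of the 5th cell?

With 4-note cells, note 2 of each statement runs C5, G4, D4.
Each moves down a 4th. Continuing: A3 → E3.

E3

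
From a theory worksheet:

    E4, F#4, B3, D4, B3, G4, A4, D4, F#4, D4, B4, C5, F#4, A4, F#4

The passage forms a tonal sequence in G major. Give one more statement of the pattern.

D5 E5 A4 C5 A4

Taking 5-note groups, the heads are E4, G4, B4: the pattern moves up a 3rd.
Statement 4 starts on D5 and keeps the same diatonic contour: D5 E5 A4 C5 A4.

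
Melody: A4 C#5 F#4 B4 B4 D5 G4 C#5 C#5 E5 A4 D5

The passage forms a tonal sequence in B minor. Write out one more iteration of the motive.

D5 F#5 B4 E5

Taking 4-note groups, the heads are A4, B4, C#5: the pattern moves up a 2nd.
Statement 4 starts on D5 and keeps the same diatonic contour: D5 F#5 B4 E5.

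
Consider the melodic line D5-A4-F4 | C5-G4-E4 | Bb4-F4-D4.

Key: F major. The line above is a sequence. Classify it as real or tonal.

tonal

Every note is diatonic to F major.
Cell 1 has -4 semitones from note 2 to 3, but cell 2 has -3 — the interval quality changes while the contour stays the same, which is the hallmark of a tonal sequence.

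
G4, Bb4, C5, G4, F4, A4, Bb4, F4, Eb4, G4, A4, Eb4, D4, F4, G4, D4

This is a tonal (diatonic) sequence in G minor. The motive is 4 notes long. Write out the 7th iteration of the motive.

The 4-note cells begin on G4, F4, Eb4, D4 — each down a 2nd from the last.
Continuing the starts: C4 → Bb3 → A3.
So cell 7 is A3 C4 D4 A3.

A3 C4 D4 A3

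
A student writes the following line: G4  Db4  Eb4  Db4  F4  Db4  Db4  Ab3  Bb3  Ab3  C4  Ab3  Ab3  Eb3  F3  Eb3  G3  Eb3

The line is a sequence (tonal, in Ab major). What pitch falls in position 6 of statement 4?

Bb2

With 6-note cells, note 6 of each statement runs Db4, Ab3, Eb3.
One more down a 4th gives Bb2.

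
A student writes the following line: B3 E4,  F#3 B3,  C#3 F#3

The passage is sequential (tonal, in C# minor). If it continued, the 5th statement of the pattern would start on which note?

Unit = 2 notes; the statements start on B3, F#3, C#3, moving down a 4th each time.
Continuing: G#2 → D#2. Statement 5 starts on D#2.

D#2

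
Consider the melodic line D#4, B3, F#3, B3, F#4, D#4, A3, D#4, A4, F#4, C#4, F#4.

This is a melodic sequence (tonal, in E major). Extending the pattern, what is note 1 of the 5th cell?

E5

Grouping in 4s, the 1st note of each cell is D#4, F#4, A4.
Each moves up a 3rd. Continuing: C#5 → E5.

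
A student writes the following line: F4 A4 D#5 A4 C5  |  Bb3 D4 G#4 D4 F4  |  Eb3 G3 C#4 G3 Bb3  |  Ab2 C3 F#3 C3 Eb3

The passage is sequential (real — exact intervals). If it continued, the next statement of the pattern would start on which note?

Db2

Taking 5-note groups, the heads are F4, Bb3, Eb3, Ab2: the pattern moves down a 5th.
The next head, down a 5th from Ab2, is Db2.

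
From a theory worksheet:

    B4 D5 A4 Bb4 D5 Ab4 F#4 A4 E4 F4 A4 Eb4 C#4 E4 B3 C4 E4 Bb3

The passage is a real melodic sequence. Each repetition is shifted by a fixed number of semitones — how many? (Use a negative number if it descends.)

-5

Unit = 6 notes; the statements start on B4, F#4, C#4, moving down a 4th each time.
B4→F#4 is 66 − 71 = -5 semitones.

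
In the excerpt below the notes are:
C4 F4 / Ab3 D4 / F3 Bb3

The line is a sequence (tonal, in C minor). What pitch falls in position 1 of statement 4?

D3

With 2-note cells, note 1 of each statement runs C4, Ab3, F3.
One more down a 3rd gives D3.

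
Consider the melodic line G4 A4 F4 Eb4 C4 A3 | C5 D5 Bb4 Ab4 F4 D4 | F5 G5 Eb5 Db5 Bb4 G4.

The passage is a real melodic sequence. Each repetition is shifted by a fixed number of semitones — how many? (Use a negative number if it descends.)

5

With a 6-note motive the entries are G4, C5, F5, each up a 4th from the previous.
G4→C5 is 72 − 67 = 5 semitones.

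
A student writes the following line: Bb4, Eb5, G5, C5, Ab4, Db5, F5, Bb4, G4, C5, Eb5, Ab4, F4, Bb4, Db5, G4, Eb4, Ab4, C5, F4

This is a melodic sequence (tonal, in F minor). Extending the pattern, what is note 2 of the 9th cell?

Db4

Grouping in 4s, the 2nd note of each cell is Eb5, Db5, C5, Bb4, Ab4.
Extending down a 2nd: G4 → F4 → Eb4 → Db4.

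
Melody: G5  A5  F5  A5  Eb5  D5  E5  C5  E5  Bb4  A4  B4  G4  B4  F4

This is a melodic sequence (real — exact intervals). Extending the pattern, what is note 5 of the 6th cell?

D3

Grouping in 5s, the 5th note of each cell is Eb5, Bb4, F4.
Each moves down a 4th. Continuing: C4 → G3 → D3.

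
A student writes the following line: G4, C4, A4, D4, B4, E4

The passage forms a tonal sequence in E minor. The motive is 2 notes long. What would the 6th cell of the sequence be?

Unit = 2 notes; the statements start on G4, A4, B4, moving up a 2nd each time.
Extending up a 2nd: C5 → D5 → E5.
So cell 6 is E5 A4.

E5 A4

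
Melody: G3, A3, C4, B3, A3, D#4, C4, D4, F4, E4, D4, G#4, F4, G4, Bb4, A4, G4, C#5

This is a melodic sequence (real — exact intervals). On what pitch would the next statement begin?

Bb4

The 6-note cells begin on G3, C4, F4 — each up a 4th from the last.
The next head, up a 4th from F4, is Bb4.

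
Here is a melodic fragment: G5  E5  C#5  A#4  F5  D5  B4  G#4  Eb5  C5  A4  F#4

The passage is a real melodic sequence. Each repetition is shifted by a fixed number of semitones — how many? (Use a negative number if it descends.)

-2

The 4-note cells begin on G5, F5, Eb5 — each down a 2nd from the last.
G5→F5 is 77 − 79 = -2 semitones.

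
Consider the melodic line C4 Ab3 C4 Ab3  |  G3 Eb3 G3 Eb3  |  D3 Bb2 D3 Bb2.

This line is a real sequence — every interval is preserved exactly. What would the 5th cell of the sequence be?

E2 C2 E2 C2

Taking 4-note groups, the heads are C4, G3, D3: the pattern moves down a 4th.
Carrying on: A2 → E2.
So cell 5 is E2 C2 E2 C2.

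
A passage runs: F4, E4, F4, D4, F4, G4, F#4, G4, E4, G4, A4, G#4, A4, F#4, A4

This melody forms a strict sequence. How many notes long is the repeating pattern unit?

Try groups of 5 (3 cells in 15 notes):
F4 E4 F4 D4 F4 | G4 F#4 G4 E4 G4 | A4 G#4 A4 F#4 A4
Every group is a transposition up a 2nd of the one before; no shorter unit works.

5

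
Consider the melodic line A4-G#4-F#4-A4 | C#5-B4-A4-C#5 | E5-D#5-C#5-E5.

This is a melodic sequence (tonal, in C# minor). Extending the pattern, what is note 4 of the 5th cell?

B5

The unit is 4 notes. Position-4 pitches of the 3 shown cells: A4, C#5, E5.
Carrying that up a 3rd forward: G#5 → B5.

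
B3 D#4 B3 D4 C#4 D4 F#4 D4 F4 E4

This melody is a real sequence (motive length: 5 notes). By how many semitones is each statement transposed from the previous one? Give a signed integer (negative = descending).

3

With a 5-note motive the entries are B3, D4, each up a 3rd from the previous.
B3 to D4 spans +3 semitones.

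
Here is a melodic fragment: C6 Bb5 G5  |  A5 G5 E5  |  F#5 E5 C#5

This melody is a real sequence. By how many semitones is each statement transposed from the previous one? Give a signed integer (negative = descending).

Taking 3-note groups, the heads are C6, A5, F#5: the pattern moves down a 3rd.
C6 to A5 spans -3 semitones.

-3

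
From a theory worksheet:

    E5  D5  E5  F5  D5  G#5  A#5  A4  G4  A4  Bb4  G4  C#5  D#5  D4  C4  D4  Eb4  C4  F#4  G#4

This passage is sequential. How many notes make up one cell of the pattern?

7

Try groups of 7 (3 cells in 21 notes):
E5 D5 E5 F5 D5 G#5 A#5 | A4 G4 A4 Bb4 G4 C#5 D#5 | D4 C4 D4 Eb4 C4 F#4 G#4
Each cell is the previous one down a 5th — so the unit is 7 notes.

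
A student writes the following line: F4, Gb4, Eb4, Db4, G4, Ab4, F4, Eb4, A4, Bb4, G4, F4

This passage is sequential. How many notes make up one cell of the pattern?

4

Try groups of 4 (3 cells in 12 notes):
F4 Gb4 Eb4 Db4 | G4 Ab4 F4 Eb4 | A4 Bb4 G4 F4
That's a consistent up a 2nd shift per cell, and no other grouping gives one.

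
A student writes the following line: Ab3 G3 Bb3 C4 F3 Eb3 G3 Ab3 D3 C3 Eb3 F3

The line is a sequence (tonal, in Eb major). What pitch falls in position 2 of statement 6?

D2

With 4-note cells, note 2 of each statement runs G3, Eb3, C3.
Carrying that down a 3rd forward: Ab2 → F2 → D2.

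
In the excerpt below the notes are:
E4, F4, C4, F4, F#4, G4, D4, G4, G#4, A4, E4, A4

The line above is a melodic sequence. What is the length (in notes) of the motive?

There are 12 notes; a 4-note unit gives 3 cells:
E4 F4 C4 F4 | F#4 G4 D4 G4 | G#4 A4 E4 A4
Every group is a transposition up a 2nd of the one before; no shorter unit works.

4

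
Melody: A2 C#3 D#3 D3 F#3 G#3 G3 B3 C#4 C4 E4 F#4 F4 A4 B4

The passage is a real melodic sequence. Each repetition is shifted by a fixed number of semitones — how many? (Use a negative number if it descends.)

5

The 3-note cells begin on A2, D3, G3, C4, F4 — each up a 4th from the last.
Counting half-steps from A2 to D3: 5.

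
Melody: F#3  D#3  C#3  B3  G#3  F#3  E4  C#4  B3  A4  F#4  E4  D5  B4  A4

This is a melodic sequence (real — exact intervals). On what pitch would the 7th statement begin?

The 3-note cells begin on F#3, B3, E4, A4, D5 — each up a 4th from the last.
Extending the heads up a 4th: G5 → C6.

C6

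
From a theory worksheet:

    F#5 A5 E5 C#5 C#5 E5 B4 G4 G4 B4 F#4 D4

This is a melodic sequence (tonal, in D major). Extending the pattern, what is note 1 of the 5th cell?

A3

The unit is 4 notes. Position-1 pitches of the 3 shown cells: F#5, C#5, G4.
Extending down a 4th: D4 → A3.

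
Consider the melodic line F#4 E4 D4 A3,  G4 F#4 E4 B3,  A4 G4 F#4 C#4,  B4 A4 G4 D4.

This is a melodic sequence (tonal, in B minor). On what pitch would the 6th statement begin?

With a 4-note motive the entries are F#4, G4, A4, B4, each up a 2nd from the previous.
Extending the heads up a 2nd: C#5 → D5.

D5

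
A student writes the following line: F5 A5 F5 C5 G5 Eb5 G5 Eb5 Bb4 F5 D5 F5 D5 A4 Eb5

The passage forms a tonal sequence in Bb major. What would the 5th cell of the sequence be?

The 5-note cells begin on F5, Eb5, D5 — each down a 2nd from the last.
Extending down a 2nd: C5 → Bb4.
Statement 5 starts on Bb4 and keeps the same diatonic contour: Bb4 D5 Bb4 F4 C5.

Bb4 D5 Bb4 F4 C5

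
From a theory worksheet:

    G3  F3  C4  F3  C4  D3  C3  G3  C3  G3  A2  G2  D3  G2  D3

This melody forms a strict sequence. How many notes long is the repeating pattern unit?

Try groups of 5 (3 cells in 15 notes):
G3 F3 C4 F3 C4 | D3 C3 G3 C3 G3 | A2 G2 D3 G2 D3
Every group is a transposition down a 4th of the one before; no shorter unit works.

5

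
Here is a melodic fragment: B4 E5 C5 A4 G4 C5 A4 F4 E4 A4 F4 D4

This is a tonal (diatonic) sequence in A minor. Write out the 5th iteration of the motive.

With a 4-note motive the entries are B4, G4, E4, each down a 3rd from the previous.
Carrying on: C4 → A3.
So cell 5 is A3 D4 B3 G3.

A3 D4 B3 G3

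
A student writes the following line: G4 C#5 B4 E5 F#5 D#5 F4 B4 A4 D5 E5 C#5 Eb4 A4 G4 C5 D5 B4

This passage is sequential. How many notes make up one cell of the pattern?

Try groups of 6 (3 cells in 18 notes):
G4 C#5 B4 E5 F#5 D#5 | F4 B4 A4 D5 E5 C#5 | Eb4 A4 G4 C5 D5 B4
That's a consistent down a 2nd shift per cell, and no other grouping gives one.

6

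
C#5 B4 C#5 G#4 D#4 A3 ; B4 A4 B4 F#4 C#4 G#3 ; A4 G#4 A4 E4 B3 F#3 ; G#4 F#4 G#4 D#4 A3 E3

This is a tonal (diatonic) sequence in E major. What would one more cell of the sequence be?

With a 6-note motive the entries are C#5, B4, A4, G#4, each down a 2nd from the previous.
So cell 5 is F#4 E4 F#4 C#4 G#3 D#3.

F#4 E4 F#4 C#4 G#3 D#3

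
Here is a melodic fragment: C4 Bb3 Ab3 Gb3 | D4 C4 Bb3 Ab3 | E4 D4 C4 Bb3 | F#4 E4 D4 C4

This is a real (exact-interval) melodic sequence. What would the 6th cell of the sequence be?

The 4-note cells begin on C4, D4, E4, F#4 — each up a 2nd from the last.
Carrying on: G#4 → A#4.
Statement 6 starts on A#4 and keeps the same exact contour: A#4 G#4 F#4 E4.

A#4 G#4 F#4 E4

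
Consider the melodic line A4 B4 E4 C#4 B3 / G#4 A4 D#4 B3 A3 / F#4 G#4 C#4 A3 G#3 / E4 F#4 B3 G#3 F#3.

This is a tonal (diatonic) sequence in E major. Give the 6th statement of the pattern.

Taking 5-note groups, the heads are A4, G#4, F#4, E4: the pattern moves down a 2nd.
Carrying on: D#4 → C#4.
Statement 6 starts on C#4 and keeps the same diatonic contour: C#4 D#4 G#3 E3 D#3.

C#4 D#4 G#3 E3 D#3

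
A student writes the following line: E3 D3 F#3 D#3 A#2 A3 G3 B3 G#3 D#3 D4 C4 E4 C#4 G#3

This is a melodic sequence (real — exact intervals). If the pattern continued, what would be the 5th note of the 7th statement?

E5

Grouping in 5s, the 5th note of each cell is A#2, D#3, G#3.
Extending up a 4th: C#4 → F#4 → B4 → E5.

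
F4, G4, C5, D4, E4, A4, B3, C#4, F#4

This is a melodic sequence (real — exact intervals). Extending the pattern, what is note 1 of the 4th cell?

With 3-note cells, note 1 of each statement runs F4, D4, B3.
Each moves down a 3rd; the next is G#3.

G#3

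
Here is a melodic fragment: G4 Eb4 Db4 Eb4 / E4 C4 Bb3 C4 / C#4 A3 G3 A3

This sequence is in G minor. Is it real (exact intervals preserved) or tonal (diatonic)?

Each cell has the same semitone pattern (-4, -2, 2) — intervals are preserved exactly.
And Db4 lies outside G minor, so the sequence is real rather than tonal.

real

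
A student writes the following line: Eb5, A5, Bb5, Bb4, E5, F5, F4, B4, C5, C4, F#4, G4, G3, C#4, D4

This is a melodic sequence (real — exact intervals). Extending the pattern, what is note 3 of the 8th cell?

B2

The unit is 3 notes. Position-3 pitches of the 5 shown cells: Bb5, F5, C5, G4, D4.
Each moves down a 4th. Continuing: A3 → E3 → B2.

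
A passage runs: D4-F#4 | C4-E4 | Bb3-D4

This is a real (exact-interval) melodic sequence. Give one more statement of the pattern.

The 2-note cells begin on D4, C4, Bb3 — each down a 2nd from the last.
From Ab3 the exact shape gives Ab3 C4.

Ab3 C4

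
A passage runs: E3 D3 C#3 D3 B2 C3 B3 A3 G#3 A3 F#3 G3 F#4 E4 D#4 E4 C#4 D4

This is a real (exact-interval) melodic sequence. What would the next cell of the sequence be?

C#5 B4 A#4 B4 G#4 A4

With a 6-note motive the entries are E3, B3, F#4, each up a 5th from the previous.
Statement 4 starts on C#5 and keeps the same exact contour: C#5 B4 A#4 B4 G#4 A4.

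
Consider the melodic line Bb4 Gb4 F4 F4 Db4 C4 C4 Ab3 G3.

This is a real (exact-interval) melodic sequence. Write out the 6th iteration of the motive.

Taking 3-note groups, the heads are Bb4, F4, C4: the pattern moves down a 4th.
Carrying on: G3 → D3 → A2.
So cell 6 is A2 F2 E2.

A2 F2 E2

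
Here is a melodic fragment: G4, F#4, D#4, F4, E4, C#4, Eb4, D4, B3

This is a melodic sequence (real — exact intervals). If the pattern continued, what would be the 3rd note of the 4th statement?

The unit is 3 notes. Position-3 pitches of the 3 shown cells: D#4, C#4, B3.
Each moves down a 2nd; the next is A3.

A3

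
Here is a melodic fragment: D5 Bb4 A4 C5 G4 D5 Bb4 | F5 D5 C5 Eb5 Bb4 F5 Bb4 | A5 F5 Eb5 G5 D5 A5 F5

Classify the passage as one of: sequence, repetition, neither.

Note 7 of cell 2 is Bb4; if this were a sequence it would be D5. No unit length gives a consistent transposition pattern.

neither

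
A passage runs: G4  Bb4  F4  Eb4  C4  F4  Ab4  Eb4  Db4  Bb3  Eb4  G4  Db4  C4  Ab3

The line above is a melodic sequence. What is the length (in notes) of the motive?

5

Try groups of 5 (3 cells in 15 notes):
G4 Bb4 F4 Eb4 C4 | F4 Ab4 Eb4 Db4 Bb3 | Eb4 G4 Db4 C4 Ab3
Each cell is the previous one down a 2nd — so the unit is 5 notes.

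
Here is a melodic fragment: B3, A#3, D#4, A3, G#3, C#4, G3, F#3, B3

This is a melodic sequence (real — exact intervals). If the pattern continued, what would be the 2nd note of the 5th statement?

D3

The unit is 3 notes. Position-2 pitches of the 3 shown cells: A#3, G#3, F#3.
Extending down a 2nd: E3 → D3.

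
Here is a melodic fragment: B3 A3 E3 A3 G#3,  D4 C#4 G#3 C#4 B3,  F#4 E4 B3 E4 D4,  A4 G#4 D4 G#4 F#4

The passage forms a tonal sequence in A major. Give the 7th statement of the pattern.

G#5 F#5 C#5 F#5 E5

Unit = 5 notes; the statements start on B3, D4, F#4, A4, moving up a 3rd each time.
Extending up a 3rd: C#5 → E5 → G#5.
Statement 7 starts on G#5 and keeps the same diatonic contour: G#5 F#5 C#5 F#5 E5.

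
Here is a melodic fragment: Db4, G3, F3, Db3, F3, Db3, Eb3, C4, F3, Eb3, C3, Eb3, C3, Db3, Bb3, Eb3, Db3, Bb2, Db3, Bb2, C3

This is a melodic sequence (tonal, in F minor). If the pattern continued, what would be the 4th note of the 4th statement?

Ab2

Grouping in 7s, the 4th note of each cell is Db3, C3, Bb2.
One more down a 2nd gives Ab2.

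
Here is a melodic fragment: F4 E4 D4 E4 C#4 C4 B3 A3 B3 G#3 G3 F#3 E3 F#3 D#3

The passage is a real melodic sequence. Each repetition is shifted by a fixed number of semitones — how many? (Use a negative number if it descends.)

With a 5-note motive the entries are F4, C4, G3, each down a 4th from the previous.
F4 to C4 spans -5 semitones.

-5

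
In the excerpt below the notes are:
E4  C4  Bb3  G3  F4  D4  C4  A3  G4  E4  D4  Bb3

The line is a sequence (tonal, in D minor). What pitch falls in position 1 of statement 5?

Bb4

The unit is 4 notes. Position-1 pitches of the 3 shown cells: E4, F4, G4.
Carrying that up a 2nd forward: A4 → Bb4.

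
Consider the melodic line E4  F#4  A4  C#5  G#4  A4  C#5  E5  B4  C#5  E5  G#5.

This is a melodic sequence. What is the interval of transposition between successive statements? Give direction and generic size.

Unit = 4 notes; the statements start on E4, G#4, B4, moving up a 3rd each time.
From E4 to G#4: up a 3rd.

up a 3rd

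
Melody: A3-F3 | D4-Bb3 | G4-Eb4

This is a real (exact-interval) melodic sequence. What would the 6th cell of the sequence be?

Bb5 Gb5

Unit = 2 notes; the statements start on A3, D4, G4, moving up a 4th each time.
Continuing the starts: C5 → F5 → Bb5.
Statement 6 starts on Bb5 and keeps the same exact contour: Bb5 Gb5.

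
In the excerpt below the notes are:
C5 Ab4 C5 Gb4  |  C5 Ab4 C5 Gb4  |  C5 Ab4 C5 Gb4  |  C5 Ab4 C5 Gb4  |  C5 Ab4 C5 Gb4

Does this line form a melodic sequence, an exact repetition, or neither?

Each 4-note cell is identical (C5 Ab4 C5 Gb4), restated at the same pitch.

repetition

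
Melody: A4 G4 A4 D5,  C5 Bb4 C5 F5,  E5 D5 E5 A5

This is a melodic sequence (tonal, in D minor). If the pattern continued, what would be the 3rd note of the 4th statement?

G5

With 4-note cells, note 3 of each statement runs A4, C5, E5.
From E5, up a 3rd gives G5.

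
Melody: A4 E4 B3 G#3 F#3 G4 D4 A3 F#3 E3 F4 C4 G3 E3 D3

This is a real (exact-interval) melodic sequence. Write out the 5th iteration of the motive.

The 5-note cells begin on A4, G4, F4 — each down a 2nd from the last.
Continuing the starts: Eb4 → Db4.
Statement 5 starts on Db4 and keeps the same exact contour: Db4 Ab3 Eb3 C3 Bb2.

Db4 Ab3 Eb3 C3 Bb2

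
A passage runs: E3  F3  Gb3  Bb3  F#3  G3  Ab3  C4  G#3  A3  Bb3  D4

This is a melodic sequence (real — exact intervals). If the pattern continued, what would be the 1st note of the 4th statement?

Grouping in 4s, the 1st note of each cell is E3, F#3, G#3.
From G#3, up a 2nd gives A#3.

A#3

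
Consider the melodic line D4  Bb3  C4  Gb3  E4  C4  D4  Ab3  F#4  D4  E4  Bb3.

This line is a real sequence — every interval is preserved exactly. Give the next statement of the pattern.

G#4 E4 F#4 C4

Unit = 4 notes; the statements start on D4, E4, F#4, moving up a 2nd each time.
Statement 4 starts on G#4 and keeps the same exact contour: G#4 E4 F#4 C4.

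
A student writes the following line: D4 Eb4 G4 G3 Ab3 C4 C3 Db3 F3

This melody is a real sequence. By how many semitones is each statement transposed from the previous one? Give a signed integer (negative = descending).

The 3-note cells begin on D4, G3, C3 — each down a 5th from the last.
Counting half-steps from D4 to G3: -7.

-7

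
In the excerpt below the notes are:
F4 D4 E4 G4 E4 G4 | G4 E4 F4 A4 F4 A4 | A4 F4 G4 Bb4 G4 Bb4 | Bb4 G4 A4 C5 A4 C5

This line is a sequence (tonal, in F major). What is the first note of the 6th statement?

D5

Unit = 6 notes; the statements start on F4, G4, A4, Bb4, moving up a 2nd each time.
Continuing: C5 → D5. Statement 6 starts on D5.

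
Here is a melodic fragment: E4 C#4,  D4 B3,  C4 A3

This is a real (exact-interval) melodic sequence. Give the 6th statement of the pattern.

Taking 2-note groups, the heads are E4, D4, C4: the pattern moves down a 2nd.
Carrying on: Bb3 → Ab3 → Gb3.
From Gb3 the exact shape gives Gb3 Eb3.

Gb3 Eb3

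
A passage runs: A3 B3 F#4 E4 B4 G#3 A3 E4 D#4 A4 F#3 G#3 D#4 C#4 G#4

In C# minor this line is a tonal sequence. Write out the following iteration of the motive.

E3 F#3 C#4 B3 F#4

Taking 5-note groups, the heads are A3, G#3, F#3: the pattern moves down a 2nd.
From E3 the diatonic shape gives E3 F#3 C#4 B3 F#4.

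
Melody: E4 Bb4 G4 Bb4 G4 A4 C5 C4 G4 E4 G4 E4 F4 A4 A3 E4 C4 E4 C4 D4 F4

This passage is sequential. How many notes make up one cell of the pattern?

There are 21 notes; a 7-note unit gives 3 cells:
E4 Bb4 G4 Bb4 G4 A4 C5 | C4 G4 E4 G4 E4 F4 A4 | A3 E4 C4 E4 C4 D4 F4
That's a consistent down a 3rd shift per cell, and no other grouping gives one.

7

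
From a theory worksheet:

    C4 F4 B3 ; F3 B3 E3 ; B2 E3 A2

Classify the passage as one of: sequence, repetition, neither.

Each 3-note cell is the previous one transposed down a 5th.

sequence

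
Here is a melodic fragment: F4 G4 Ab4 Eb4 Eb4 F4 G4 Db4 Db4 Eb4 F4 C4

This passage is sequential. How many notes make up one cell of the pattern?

4

12 notes total. Splitting into 3 groups of 4:
F4 G4 Ab4 Eb4 | Eb4 F4 G4 Db4 | Db4 Eb4 F4 C4
Every group is a transposition down a 2nd of the one before; no shorter unit works.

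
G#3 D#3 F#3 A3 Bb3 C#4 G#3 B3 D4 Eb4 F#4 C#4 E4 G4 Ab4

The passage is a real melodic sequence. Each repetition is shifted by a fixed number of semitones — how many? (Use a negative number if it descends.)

The 5-note cells begin on G#3, C#4, F#4 — each up a 4th from the last.
Counting half-steps from G#3 to C#4: 5.

5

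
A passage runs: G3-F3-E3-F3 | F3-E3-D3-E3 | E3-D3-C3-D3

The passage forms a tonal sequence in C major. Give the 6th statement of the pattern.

B2 A2 G2 A2

Taking 4-note groups, the heads are G3, F3, E3: the pattern moves down a 2nd.
Carrying on: D3 → C3 → B2.
From B2 the diatonic shape gives B2 A2 G2 A2.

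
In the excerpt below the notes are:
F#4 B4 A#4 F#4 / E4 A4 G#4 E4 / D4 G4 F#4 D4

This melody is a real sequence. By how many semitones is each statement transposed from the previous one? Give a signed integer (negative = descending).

The 4-note cells begin on F#4, E4, D4 — each down a 2nd from the last.
F#4→E4 is 64 − 66 = -2 semitones.

-2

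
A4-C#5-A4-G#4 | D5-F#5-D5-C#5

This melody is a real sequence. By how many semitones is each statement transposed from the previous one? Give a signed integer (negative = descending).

5

With a 4-note motive the entries are A4, D5, each up a 4th from the previous.
Counting half-steps from A4 to D5: 5.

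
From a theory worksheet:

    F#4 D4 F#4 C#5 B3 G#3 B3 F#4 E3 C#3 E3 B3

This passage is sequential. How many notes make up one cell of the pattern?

4

Try groups of 4 (3 cells in 12 notes):
F#4 D4 F#4 C#5 | B3 G#3 B3 F#4 | E3 C#3 E3 B3
Every group is a transposition down a 5th of the one before; no shorter unit works.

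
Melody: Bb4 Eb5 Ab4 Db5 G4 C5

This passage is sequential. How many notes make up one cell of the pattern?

6 notes total. Splitting into 3 groups of 2:
Bb4 Eb5 | Ab4 Db5 | G4 C5
That's a consistent down a 2nd shift per cell, and no other grouping gives one.

2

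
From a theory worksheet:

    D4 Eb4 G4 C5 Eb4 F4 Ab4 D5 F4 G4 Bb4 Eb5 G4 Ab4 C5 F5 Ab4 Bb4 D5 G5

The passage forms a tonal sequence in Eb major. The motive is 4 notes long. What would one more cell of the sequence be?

Bb4 C5 Eb5 Ab5

The 4-note cells begin on D4, Eb4, F4, G4, Ab4 — each up a 2nd from the last.
From Bb4 the diatonic shape gives Bb4 C5 Eb5 Ab5.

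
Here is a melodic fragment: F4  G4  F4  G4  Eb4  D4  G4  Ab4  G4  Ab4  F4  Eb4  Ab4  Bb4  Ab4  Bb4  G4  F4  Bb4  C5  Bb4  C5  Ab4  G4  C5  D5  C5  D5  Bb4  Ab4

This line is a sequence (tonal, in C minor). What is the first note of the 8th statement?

With a 6-note motive the entries are F4, G4, Ab4, Bb4, C5, each up a 2nd from the previous.
Continuing: D5 → Eb5 → F5. Statement 8 starts on F5.

F5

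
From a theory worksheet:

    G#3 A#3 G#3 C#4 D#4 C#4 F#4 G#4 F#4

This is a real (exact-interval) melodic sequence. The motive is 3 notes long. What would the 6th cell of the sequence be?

Unit = 3 notes; the statements start on G#3, C#4, F#4, moving up a 4th each time.
Carrying on: B4 → E5 → A5.
Statement 6 starts on A5 and keeps the same exact contour: A5 B5 A5.

A5 B5 A5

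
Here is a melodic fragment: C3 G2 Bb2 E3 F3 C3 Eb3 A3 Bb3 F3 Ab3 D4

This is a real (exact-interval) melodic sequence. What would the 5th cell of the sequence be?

Ab4 Eb4 Gb4 C5

Unit = 4 notes; the statements start on C3, F3, Bb3, moving up a 4th each time.
Continuing the starts: Eb4 → Ab4.
From Ab4 the exact shape gives Ab4 Eb4 Gb4 C5.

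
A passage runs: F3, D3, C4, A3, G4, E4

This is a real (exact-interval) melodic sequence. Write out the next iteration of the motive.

The 2-note cells begin on F3, C4, G4 — each up a 5th from the last.
So cell 4 is D5 B4.

D5 B4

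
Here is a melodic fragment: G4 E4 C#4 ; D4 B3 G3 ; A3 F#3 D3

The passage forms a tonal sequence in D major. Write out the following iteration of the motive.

E3 C#3 A2

With a 3-note motive the entries are G4, D4, A3, each down a 4th from the previous.
From E3 the diatonic shape gives E3 C#3 A2.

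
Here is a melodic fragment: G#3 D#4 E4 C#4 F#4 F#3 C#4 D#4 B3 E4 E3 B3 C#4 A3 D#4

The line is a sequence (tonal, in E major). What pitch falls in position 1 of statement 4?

D#3

With 5-note cells, note 1 of each statement runs G#3, F#3, E3.
From E3, down a 2nd gives D#3.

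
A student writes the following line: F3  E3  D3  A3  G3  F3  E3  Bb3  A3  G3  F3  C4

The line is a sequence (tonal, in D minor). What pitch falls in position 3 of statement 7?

C4

Grouping in 4s, the 3rd note of each cell is D3, E3, F3.
Carrying that up a 2nd forward: G3 → A3 → Bb3 → C4.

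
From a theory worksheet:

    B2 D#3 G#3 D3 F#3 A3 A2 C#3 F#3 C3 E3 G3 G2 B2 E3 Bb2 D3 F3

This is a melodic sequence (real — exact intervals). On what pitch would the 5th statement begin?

Eb2

Unit = 6 notes; the statements start on B2, A2, G2, moving down a 2nd each time.
Continuing: F2 → Eb2. Statement 5 starts on Eb2.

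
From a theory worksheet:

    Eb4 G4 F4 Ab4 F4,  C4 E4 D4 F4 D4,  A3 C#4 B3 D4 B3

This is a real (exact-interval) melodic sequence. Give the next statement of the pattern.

Unit = 5 notes; the statements start on Eb4, C4, A3, moving down a 3rd each time.
Statement 4 starts on F#3 and keeps the same exact contour: F#3 A#3 G#3 B3 G#3.

F#3 A#3 G#3 B3 G#3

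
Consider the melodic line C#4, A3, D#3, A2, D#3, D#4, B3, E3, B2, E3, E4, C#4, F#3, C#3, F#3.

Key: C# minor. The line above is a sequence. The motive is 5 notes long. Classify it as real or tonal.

tonal

Every note is diatonic to C# minor.
Cell 1 has -6 semitones from note 2 to 3, but cell 2 has -7 — the interval quality changes while the contour stays the same, which is the hallmark of a tonal sequence.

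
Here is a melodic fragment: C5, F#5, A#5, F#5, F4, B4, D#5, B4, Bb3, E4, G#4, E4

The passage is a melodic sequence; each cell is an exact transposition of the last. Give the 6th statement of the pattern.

Db2 G2 B2 G2

The 4-note cells begin on C5, F4, Bb3 — each down a 5th from the last.
Continuing the starts: Eb3 → Ab2 → Db2.
So cell 6 is Db2 G2 B2 G2.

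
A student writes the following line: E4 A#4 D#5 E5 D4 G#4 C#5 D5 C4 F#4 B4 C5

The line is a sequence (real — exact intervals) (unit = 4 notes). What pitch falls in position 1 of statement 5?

Ab3

With 4-note cells, note 1 of each statement runs E4, D4, C4.
Carrying that down a 2nd forward: Bb3 → Ab3.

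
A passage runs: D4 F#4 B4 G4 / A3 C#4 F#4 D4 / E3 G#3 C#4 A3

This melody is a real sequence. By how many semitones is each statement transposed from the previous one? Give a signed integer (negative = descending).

Taking 4-note groups, the heads are D4, A3, E3: the pattern moves down a 4th.
D4→A3 is 57 − 62 = -5 semitones.

-5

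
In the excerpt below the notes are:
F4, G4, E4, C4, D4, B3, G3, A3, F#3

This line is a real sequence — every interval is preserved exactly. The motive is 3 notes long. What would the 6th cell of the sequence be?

E2 F#2 D#2

With a 3-note motive the entries are F4, C4, G3, each down a 4th from the previous.
Carrying on: D3 → A2 → E2.
From E2 the exact shape gives E2 F#2 D#2.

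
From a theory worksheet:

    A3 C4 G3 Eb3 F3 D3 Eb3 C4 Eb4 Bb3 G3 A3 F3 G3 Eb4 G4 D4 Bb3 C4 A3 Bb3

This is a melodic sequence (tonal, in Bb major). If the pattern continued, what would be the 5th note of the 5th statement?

G4

The unit is 7 notes. Position-5 pitches of the 3 shown cells: F3, A3, C4.
Carrying that up a 3rd forward: Eb4 → G4.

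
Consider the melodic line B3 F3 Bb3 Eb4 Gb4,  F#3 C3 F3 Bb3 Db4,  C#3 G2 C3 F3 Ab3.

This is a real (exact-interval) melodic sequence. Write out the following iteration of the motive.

With a 5-note motive the entries are B3, F#3, C#3, each down a 4th from the previous.
So cell 4 is G#2 D2 G2 C3 Eb3.

G#2 D2 G2 C3 Eb3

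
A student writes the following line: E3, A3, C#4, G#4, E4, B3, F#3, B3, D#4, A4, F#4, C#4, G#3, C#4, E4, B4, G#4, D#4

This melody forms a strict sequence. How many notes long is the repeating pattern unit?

18 notes total. Splitting into 3 groups of 6:
E3 A3 C#4 G#4 E4 B3 | F#3 B3 D#4 A4 F#4 C#4 | G#3 C#4 E4 B4 G#4 D#4
Every group is a transposition up a 2nd of the one before; no shorter unit works.

6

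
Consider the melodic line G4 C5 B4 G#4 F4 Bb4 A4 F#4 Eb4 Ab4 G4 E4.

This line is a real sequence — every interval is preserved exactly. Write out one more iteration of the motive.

Db4 Gb4 F4 D4

With a 4-note motive the entries are G4, F4, Eb4, each down a 2nd from the previous.
So cell 4 is Db4 Gb4 F4 D4.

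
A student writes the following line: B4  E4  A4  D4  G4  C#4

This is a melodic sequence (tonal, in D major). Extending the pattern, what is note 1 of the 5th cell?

The unit is 2 notes. Position-1 pitches of the 3 shown cells: B4, A4, G4.
Carrying that down a 2nd forward: F#4 → E4.

E4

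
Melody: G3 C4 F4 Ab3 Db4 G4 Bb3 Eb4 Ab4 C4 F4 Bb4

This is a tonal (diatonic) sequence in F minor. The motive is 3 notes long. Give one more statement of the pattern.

Db4 G4 C5

Taking 3-note groups, the heads are G3, Ab3, Bb3, C4: the pattern moves up a 2nd.
From Db4 the diatonic shape gives Db4 G4 C5.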